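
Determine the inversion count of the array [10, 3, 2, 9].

Finding inversions in [10, 3, 2, 9]:

(0, 1): arr[0]=10 > arr[1]=3
(0, 2): arr[0]=10 > arr[2]=2
(0, 3): arr[0]=10 > arr[3]=9
(1, 2): arr[1]=3 > arr[2]=2

Total inversions: 4

The array has 4 inversion(s): (0,1), (0,2), (0,3), (1,2). Each pair (i,j) satisfies i < j and arr[i] > arr[j].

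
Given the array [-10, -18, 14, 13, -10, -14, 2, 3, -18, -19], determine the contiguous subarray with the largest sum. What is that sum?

Using Kadane's algorithm on [-10, -18, 14, 13, -10, -14, 2, 3, -18, -19]:

Scanning through the array:
Position 1 (value -18): max_ending_here = -18, max_so_far = -10
Position 2 (value 14): max_ending_here = 14, max_so_far = 14
Position 3 (value 13): max_ending_here = 27, max_so_far = 27
Position 4 (value -10): max_ending_here = 17, max_so_far = 27
Position 5 (value -14): max_ending_here = 3, max_so_far = 27
Position 6 (value 2): max_ending_here = 5, max_so_far = 27
Position 7 (value 3): max_ending_here = 8, max_so_far = 27
Position 8 (value -18): max_ending_here = -10, max_so_far = 27
Position 9 (value -19): max_ending_here = -19, max_so_far = 27

Maximum subarray: [14, 13]
Maximum sum: 27

The maximum subarray is [14, 13] with sum 27. This subarray runs from index 2 to index 3.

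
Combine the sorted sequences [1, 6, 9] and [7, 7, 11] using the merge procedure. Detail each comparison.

Merging process:

Compare 1 vs 7: take 1 from left. Merged: [1]
Compare 6 vs 7: take 6 from left. Merged: [1, 6]
Compare 9 vs 7: take 7 from right. Merged: [1, 6, 7]
Compare 9 vs 7: take 7 from right. Merged: [1, 6, 7, 7]
Compare 9 vs 11: take 9 from left. Merged: [1, 6, 7, 7, 9]
Append remaining from right: [11]. Merged: [1, 6, 7, 7, 9, 11]

Final merged array: [1, 6, 7, 7, 9, 11]
Total comparisons: 5

The merged array is [1, 6, 7, 7, 9, 11], requiring 5 comparisons. The merge step runs in O(n) time where n is the total number of elements.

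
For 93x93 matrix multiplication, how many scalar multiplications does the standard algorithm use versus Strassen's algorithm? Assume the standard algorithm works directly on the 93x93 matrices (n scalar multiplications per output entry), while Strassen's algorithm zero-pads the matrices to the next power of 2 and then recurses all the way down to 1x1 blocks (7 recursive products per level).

Matrix multiplication for 93x93 matrices:

Strassen's algorithm requires power-of-2 dimensions. Pad 93x93 to 128x128 (next power of 2).

Standard algorithm: 93^3 = 804357 multiplications
Strassen's algorithm: 7^(log2(128)) = 7^7 = 823543 multiplications
Difference: 804357 - 823543 = -19186 (Strassen uses MORE here due to padding overhead — for small or just-over-power-of-2 n, padding can outweigh the per-level savings)

Standard: 804357 multiplications (93^3). Strassen: 823543 multiplications (7^7, after padding to 128x128). Strassen reduces 8 recursive multiplications to 7 at each level.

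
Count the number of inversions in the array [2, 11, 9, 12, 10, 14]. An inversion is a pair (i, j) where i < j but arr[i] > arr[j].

Finding inversions in [2, 11, 9, 12, 10, 14]:

(1, 2): arr[1]=11 > arr[2]=9
(1, 4): arr[1]=11 > arr[4]=10
(3, 4): arr[3]=12 > arr[4]=10

Total inversions: 3

The array has 3 inversion(s): (1,2), (1,4), (3,4). Each pair (i,j) satisfies i < j and arr[i] > arr[j].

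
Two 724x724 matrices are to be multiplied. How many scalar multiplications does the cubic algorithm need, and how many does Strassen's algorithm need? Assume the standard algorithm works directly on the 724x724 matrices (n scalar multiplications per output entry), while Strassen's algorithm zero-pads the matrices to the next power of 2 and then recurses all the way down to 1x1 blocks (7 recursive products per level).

Matrix multiplication for 724x724 matrices:

Strassen's algorithm requires power-of-2 dimensions. Pad 724x724 to 1024x1024 (next power of 2).

Standard algorithm: 724^3 = 379503424 multiplications
Strassen's algorithm: 7^(log2(1024)) = 7^10 = 282475249 multiplications
Savings: 379503424 - 282475249 = 97028175 multiplications

Standard: 379503424 multiplications (724^3). Strassen: 282475249 multiplications (7^10, after padding to 1024x1024). Strassen reduces 8 recursive multiplications to 7 at each level.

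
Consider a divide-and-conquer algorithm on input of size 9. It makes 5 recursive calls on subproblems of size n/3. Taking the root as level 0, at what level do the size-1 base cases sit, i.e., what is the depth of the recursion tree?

For divide and conquer with division factor 3:

Problem sizes at each level:
Level 0: 9
Level 1: 3
Level 2: 1

The root is level 0 and the size-1 base case is level 2 (the tree spans levels 0 through 2, i.e. 3 levels counting the root), so the depth is the number of divisions: log_3(9) = 2

The recursion tree depth is log_3(9) = 2. At each level, the problem size is divided by 3, so it takes 2 divisions to reduce to a base case of size 1. The algorithm makes 5 recursive calls at each level.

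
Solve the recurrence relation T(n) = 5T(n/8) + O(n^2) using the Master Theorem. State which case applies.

Master Theorem for T(n) = 5T(n/8) + O(n^2):

a = 5, b = 8, c = 2
log_b(a) = log_8(5) = 0.7740

Case 3: c = 2 > log_8(5) = 0.7740
T(n) = O(n^2) = O(n^2)

For T(n) = 5T(n/8) + O(n^2): log_8(5) = 0.7740. This is Case 3 of the Master Theorem (c > log_b(a), work dominated by root), giving O(n^2).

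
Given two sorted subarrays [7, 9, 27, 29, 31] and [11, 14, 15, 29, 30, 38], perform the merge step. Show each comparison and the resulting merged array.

Merging process:

Compare 7 vs 11: take 7 from left. Merged: [7]
Compare 9 vs 11: take 9 from left. Merged: [7, 9]
Compare 27 vs 11: take 11 from right. Merged: [7, 9, 11]
Compare 27 vs 14: take 14 from right. Merged: [7, 9, 11, 14]
Compare 27 vs 15: take 15 from right. Merged: [7, 9, 11, 14, 15]
Compare 27 vs 29: take 27 from left. Merged: [7, 9, 11, 14, 15, 27]
Compare 29 vs 29: take 29 from left. Merged: [7, 9, 11, 14, 15, 27, 29]
Compare 31 vs 29: take 29 from right. Merged: [7, 9, 11, 14, 15, 27, 29, 29]
Compare 31 vs 30: take 30 from right. Merged: [7, 9, 11, 14, 15, 27, 29, 29, 30]
Compare 31 vs 38: take 31 from left. Merged: [7, 9, 11, 14, 15, 27, 29, 29, 30, 31]
Append remaining from right: [38]. Merged: [7, 9, 11, 14, 15, 27, 29, 29, 30, 31, 38]

Final merged array: [7, 9, 11, 14, 15, 27, 29, 29, 30, 31, 38]
Total comparisons: 10

The merged array is [7, 9, 11, 14, 15, 27, 29, 29, 30, 31, 38], requiring 10 comparisons. The merge step runs in O(n) time where n is the total number of elements.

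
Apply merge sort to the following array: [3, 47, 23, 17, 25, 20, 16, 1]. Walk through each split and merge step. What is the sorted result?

Merge sort trace:

Split: [3, 47, 23, 17, 25, 20, 16, 1] -> [3, 47, 23, 17] and [25, 20, 16, 1]
  Split: [3, 47, 23, 17] -> [3, 47] and [23, 17]
    Split: [3, 47] -> [3] and [47]
    Merge: [3] + [47] -> [3, 47]
    Split: [23, 17] -> [23] and [17]
    Merge: [23] + [17] -> [17, 23]
  Merge: [3, 47] + [17, 23] -> [3, 17, 23, 47]
  Split: [25, 20, 16, 1] -> [25, 20] and [16, 1]
    Split: [25, 20] -> [25] and [20]
    Merge: [25] + [20] -> [20, 25]
    Split: [16, 1] -> [16] and [1]
    Merge: [16] + [1] -> [1, 16]
  Merge: [20, 25] + [1, 16] -> [1, 16, 20, 25]
Merge: [3, 17, 23, 47] + [1, 16, 20, 25] -> [1, 3, 16, 17, 20, 23, 25, 47]

Final sorted array: [1, 3, 16, 17, 20, 23, 25, 47]

The merge sort proceeds by recursively splitting the array and merging sorted halves.
After all merges, the sorted array is [1, 3, 16, 17, 20, 23, 25, 47].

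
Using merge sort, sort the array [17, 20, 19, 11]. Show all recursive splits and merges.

Merge sort trace:

Split: [17, 20, 19, 11] -> [17, 20] and [19, 11]
  Split: [17, 20] -> [17] and [20]
  Merge: [17] + [20] -> [17, 20]
  Split: [19, 11] -> [19] and [11]
  Merge: [19] + [11] -> [11, 19]
Merge: [17, 20] + [11, 19] -> [11, 17, 19, 20]

Final sorted array: [11, 17, 19, 20]

The merge sort proceeds by recursively splitting the array and merging sorted halves.
After all merges, the sorted array is [11, 17, 19, 20].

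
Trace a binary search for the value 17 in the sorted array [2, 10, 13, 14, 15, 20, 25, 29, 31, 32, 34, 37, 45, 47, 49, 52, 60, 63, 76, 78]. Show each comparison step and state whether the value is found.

Binary search for 17 in [2, 10, 13, 14, 15, 20, 25, 29, 31, 32, 34, 37, 45, 47, 49, 52, 60, 63, 76, 78]:

lo=0, hi=19, mid=9, arr[mid]=32 -> 32 > 17, search left half
lo=0, hi=8, mid=4, arr[mid]=15 -> 15 < 17, search right half
lo=5, hi=8, mid=6, arr[mid]=25 -> 25 > 17, search left half
lo=5, hi=5, mid=5, arr[mid]=20 -> 20 > 17, search left half
lo=5 > hi=4, target 17 not found

Binary search determines that 17 is not in the array after 4 comparisons. The search space was exhausted without finding the target.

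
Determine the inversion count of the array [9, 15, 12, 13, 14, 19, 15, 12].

Finding inversions in [9, 15, 12, 13, 14, 19, 15, 12]:

(1, 2): arr[1]=15 > arr[2]=12
(1, 3): arr[1]=15 > arr[3]=13
(1, 4): arr[1]=15 > arr[4]=14
(1, 7): arr[1]=15 > arr[7]=12
(3, 7): arr[3]=13 > arr[7]=12
(4, 7): arr[4]=14 > arr[7]=12
(5, 6): arr[5]=19 > arr[6]=15
(5, 7): arr[5]=19 > arr[7]=12
(6, 7): arr[6]=15 > arr[7]=12

Total inversions: 9

The array has 9 inversion(s): (1,2), (1,3), (1,4), (1,7), (3,7), (4,7), (5,6), (5,7), (6,7). Each pair (i,j) satisfies i < j and arr[i] > arr[j].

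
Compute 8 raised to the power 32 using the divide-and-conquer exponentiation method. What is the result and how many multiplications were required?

Computing 8^32 by squaring (build up from 8^1; each line after the first costs one multiplication):

8^1 = 8
8^2 = (8^1)^2 = 8^2 = 64
8^4 = (8^2)^2 = 64^2 = 4096
8^8 = (8^4)^2 = 4096^2 = 16777216
8^16 = (8^8)^2 = 16777216^2 = 281474976710656
8^32 = (8^16)^2 = 281474976710656^2 = 79228162514264337593543950336

Result: 79228162514264337593543950336
Multiplications needed: 5 (5 lines after 8^1)

8^32 = 79228162514264337593543950336. Using exponentiation by squaring, this requires 5 multiplications. The key idea: if the exponent is even, square the half-power; if odd, multiply by the base once.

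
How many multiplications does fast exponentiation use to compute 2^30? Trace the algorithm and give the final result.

Computing 2^30 by squaring (build up from 2^1; each line after the first costs one multiplication):

2^1 = 2
2^2 = (2^1)^2 = 2^2 = 4
2^3 = 2 * 2^2 = 2 * 4 = 8
2^6 = (2^3)^2 = 8^2 = 64
2^7 = 2 * 2^6 = 2 * 64 = 128
2^14 = (2^7)^2 = 128^2 = 16384
2^15 = 2 * 2^14 = 2 * 16384 = 32768
2^30 = (2^15)^2 = 32768^2 = 1073741824

Result: 1073741824
Multiplications needed: 7 (7 lines after 2^1)

2^30 = 1073741824. Using exponentiation by squaring, this requires 7 multiplications. The key idea: if the exponent is even, square the half-power; if odd, multiply by the base once.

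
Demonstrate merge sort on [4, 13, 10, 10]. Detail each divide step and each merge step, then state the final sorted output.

Merge sort trace:

Split: [4, 13, 10, 10] -> [4, 13] and [10, 10]
  Split: [4, 13] -> [4] and [13]
  Merge: [4] + [13] -> [4, 13]
  Split: [10, 10] -> [10] and [10]
  Merge: [10] + [10] -> [10, 10]
Merge: [4, 13] + [10, 10] -> [4, 10, 10, 13]

Final sorted array: [4, 10, 10, 13]

The merge sort proceeds by recursively splitting the array and merging sorted halves.
After all merges, the sorted array is [4, 10, 10, 13].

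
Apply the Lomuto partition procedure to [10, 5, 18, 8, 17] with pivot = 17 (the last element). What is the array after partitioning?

Lomuto partition with pivot = 17:

Initial array: [10, 5, 18, 8, 17]

arr[0]=10 <= 17: swap with position 0, array becomes [10, 5, 18, 8, 17]
arr[1]=5 <= 17: swap with position 1, array becomes [10, 5, 18, 8, 17]
arr[2]=18 > 17: no swap
arr[3]=8 <= 17: swap with position 2, array becomes [10, 5, 8, 18, 17]

Place pivot at position 3: [10, 5, 8, 17, 18]
Pivot position: 3

After partitioning with pivot 17, the array becomes [10, 5, 8, 17, 18]. The pivot is placed at index 3. All elements to the left of the pivot are <= 17, and all elements to the right are > 17.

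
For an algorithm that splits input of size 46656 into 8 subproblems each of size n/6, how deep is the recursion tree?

For divide and conquer with division factor 6:

Problem sizes at each level:
Level 0: 46656
Level 1: 7776
Level 2: 1296
Level 3: 216
Level 4: 36
Level 5: 6
Level 6: 1

The root is level 0 and the size-1 base case is level 6 (the tree spans levels 0 through 6, i.e. 7 levels counting the root), so the depth is the number of divisions: log_6(46656) = 6

The recursion tree depth is log_6(46656) = 6. At each level, the problem size is divided by 6, so it takes 6 divisions to reduce to a base case of size 1. The algorithm makes 8 recursive calls at each level.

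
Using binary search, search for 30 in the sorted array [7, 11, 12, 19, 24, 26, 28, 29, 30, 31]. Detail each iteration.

Binary search for 30 in [7, 11, 12, 19, 24, 26, 28, 29, 30, 31]:

lo=0, hi=9, mid=4, arr[mid]=24 -> 24 < 30, search right half
lo=5, hi=9, mid=7, arr[mid]=29 -> 29 < 30, search right half
lo=8, hi=9, mid=8, arr[mid]=30 -> Found target at index 8!

Binary search finds 30 at index 8 after 3 comparisons. The search repeatedly halves the search space by comparing with the middle element.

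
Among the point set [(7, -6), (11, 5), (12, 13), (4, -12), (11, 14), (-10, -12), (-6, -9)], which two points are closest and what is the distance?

Computing all pairwise distances among 7 points:

d((7, -6), (11, 5)) = 11.7047
d((7, -6), (12, 13)) = 19.6469
d((7, -6), (4, -12)) = 6.7082
d((7, -6), (11, 14)) = 20.3961
d((7, -6), (-10, -12)) = 18.0278
d((7, -6), (-6, -9)) = 13.3417
d((11, 5), (12, 13)) = 8.0623
d((11, 5), (4, -12)) = 18.3848
d((11, 5), (11, 14)) = 9.0
d((11, 5), (-10, -12)) = 27.0185
d((11, 5), (-6, -9)) = 22.0227
d((12, 13), (4, -12)) = 26.2488
d((12, 13), (11, 14)) = 1.4142 <-- minimum
d((12, 13), (-10, -12)) = 33.3017
d((12, 13), (-6, -9)) = 28.4253
d((4, -12), (11, 14)) = 26.9258
d((4, -12), (-10, -12)) = 14.0
d((4, -12), (-6, -9)) = 10.4403
d((11, 14), (-10, -12)) = 33.4215
d((11, 14), (-6, -9)) = 28.6007
d((-10, -12), (-6, -9)) = 5.0

Closest pair: (12, 13) and (11, 14) with distance 1.4142

The closest pair is (12, 13) and (11, 14) with Euclidean distance 1.4142. For 7 points, brute-force pairwise comparison is shown above. For large n, the divide-and-conquer algorithm (sort by x, recurse on halves, check the dividing strip) achieves O(n log n).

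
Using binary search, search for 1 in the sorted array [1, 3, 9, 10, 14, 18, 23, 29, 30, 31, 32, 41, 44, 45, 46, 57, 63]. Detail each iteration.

Binary search for 1 in [1, 3, 9, 10, 14, 18, 23, 29, 30, 31, 32, 41, 44, 45, 46, 57, 63]:

lo=0, hi=16, mid=8, arr[mid]=30 -> 30 > 1, search left half
lo=0, hi=7, mid=3, arr[mid]=10 -> 10 > 1, search left half
lo=0, hi=2, mid=1, arr[mid]=3 -> 3 > 1, search left half
lo=0, hi=0, mid=0, arr[mid]=1 -> Found target at index 0!

Binary search finds 1 at index 0 after 4 comparisons. The search repeatedly halves the search space by comparing with the middle element.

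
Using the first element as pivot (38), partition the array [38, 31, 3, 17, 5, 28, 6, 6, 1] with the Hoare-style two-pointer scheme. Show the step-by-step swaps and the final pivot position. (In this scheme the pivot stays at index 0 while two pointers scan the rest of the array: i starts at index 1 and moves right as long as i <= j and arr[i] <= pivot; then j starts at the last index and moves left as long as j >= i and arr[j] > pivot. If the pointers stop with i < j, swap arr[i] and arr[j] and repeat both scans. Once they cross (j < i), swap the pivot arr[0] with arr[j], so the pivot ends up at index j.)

Hoare-style two-pointer partition with pivot = 38:

Initial array: [38, 31, 3, 17, 5, 28, 6, 6, 1]

Pointers start at i = 1, j = 8.
i ends at 9, j ends at 8: the pointers have crossed (j < i), so scanning stops.

Swap pivot arr[0] with arr[8] to place pivot at position 8: [1, 31, 3, 17, 5, 28, 6, 6, 38]
Pivot position: 8

After partitioning with pivot 38, the array becomes [1, 31, 3, 17, 5, 28, 6, 6, 38]. The pivot is placed at index 8. All elements to the left of the pivot are <= 38, and all elements to the right are > 38.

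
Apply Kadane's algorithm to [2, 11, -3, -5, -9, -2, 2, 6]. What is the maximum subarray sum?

Using Kadane's algorithm on [2, 11, -3, -5, -9, -2, 2, 6]:

Scanning through the array:
Position 1 (value 11): max_ending_here = 13, max_so_far = 13
Position 2 (value -3): max_ending_here = 10, max_so_far = 13
Position 3 (value -5): max_ending_here = 5, max_so_far = 13
Position 4 (value -9): max_ending_here = -4, max_so_far = 13
Position 5 (value -2): max_ending_here = -2, max_so_far = 13
Position 6 (value 2): max_ending_here = 2, max_so_far = 13
Position 7 (value 6): max_ending_here = 8, max_so_far = 13

Maximum subarray: [2, 11]
Maximum sum: 13

The maximum subarray is [2, 11] with sum 13. This subarray runs from index 0 to index 1.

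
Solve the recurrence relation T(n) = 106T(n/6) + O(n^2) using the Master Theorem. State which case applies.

Master Theorem for T(n) = 106T(n/6) + O(n^2):

a = 106, b = 6, c = 2
log_b(a) = log_6(106) = 2.6027

Case 1: c = 2 < log_6(106) = 2.6027
T(n) = O(n^(log_6 106))

For T(n) = 106T(n/6) + O(n^2): log_6(106) = 2.6027. This is Case 1 of the Master Theorem (c < log_b(a), work dominated by leaves), giving O(n^(log_6 106)).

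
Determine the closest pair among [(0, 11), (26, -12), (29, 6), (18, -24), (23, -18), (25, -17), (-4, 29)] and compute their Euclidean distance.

Computing all pairwise distances among 7 points:

d((0, 11), (26, -12)) = 34.7131
d((0, 11), (29, 6)) = 29.4279
d((0, 11), (18, -24)) = 39.3573
d((0, 11), (23, -18)) = 37.0135
d((0, 11), (25, -17)) = 37.5366
d((0, 11), (-4, 29)) = 18.4391
d((26, -12), (29, 6)) = 18.2483
d((26, -12), (18, -24)) = 14.4222
d((26, -12), (23, -18)) = 6.7082
d((26, -12), (25, -17)) = 5.099
d((26, -12), (-4, 29)) = 50.8035
d((29, 6), (18, -24)) = 31.9531
d((29, 6), (23, -18)) = 24.7386
d((29, 6), (25, -17)) = 23.3452
d((29, 6), (-4, 29)) = 40.2244
d((18, -24), (23, -18)) = 7.8102
d((18, -24), (25, -17)) = 9.8995
d((18, -24), (-4, 29)) = 57.3847
d((23, -18), (25, -17)) = 2.2361 <-- minimum
d((23, -18), (-4, 29)) = 54.2033
d((25, -17), (-4, 29)) = 54.3783

Closest pair: (23, -18) and (25, -17) with distance 2.2361

The closest pair is (23, -18) and (25, -17) with Euclidean distance 2.2361. For 7 points, brute-force pairwise comparison is shown above. For large n, the divide-and-conquer algorithm (sort by x, recurse on halves, check the dividing strip) achieves O(n log n).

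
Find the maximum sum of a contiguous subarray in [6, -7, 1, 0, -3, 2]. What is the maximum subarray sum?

Using Kadane's algorithm on [6, -7, 1, 0, -3, 2]:

Scanning through the array:
Position 1 (value -7): max_ending_here = -1, max_so_far = 6
Position 2 (value 1): max_ending_here = 1, max_so_far = 6
Position 3 (value 0): max_ending_here = 1, max_so_far = 6
Position 4 (value -3): max_ending_here = -2, max_so_far = 6
Position 5 (value 2): max_ending_here = 2, max_so_far = 6

Maximum subarray: [6]
Maximum sum: 6

The maximum subarray is [6] with sum 6. This subarray runs from index 0 to index 0.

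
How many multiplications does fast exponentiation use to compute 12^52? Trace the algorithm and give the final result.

Computing 12^52 by squaring (build up from 12^1; each line after the first costs one multiplication):

12^1 = 12
12^2 = (12^1)^2 = 12^2 = 144
12^3 = 12 * 12^2 = 12 * 144 = 1728
12^6 = (12^3)^2 = 1728^2 = 2985984
12^12 = (12^6)^2 = 2985984^2 = 8916100448256
12^13 = 12 * 12^12 = 12 * 8916100448256 = 106993205379072
12^26 = (12^13)^2 = 106993205379072^2 = 11447545997288281555215581184
12^52 = (12^26)^2 = 11447545997288281555215581184^2 = 131046309360030956735917227964932955078950997486894841856

Result: 131046309360030956735917227964932955078950997486894841856
Multiplications needed: 7 (7 lines after 12^1)

12^52 = 131046309360030956735917227964932955078950997486894841856. Using exponentiation by squaring, this requires 7 multiplications. The key idea: if the exponent is even, square the half-power; if odd, multiply by the base once.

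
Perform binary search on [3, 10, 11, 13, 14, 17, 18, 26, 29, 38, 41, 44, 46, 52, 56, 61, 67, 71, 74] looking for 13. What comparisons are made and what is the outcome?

Binary search for 13 in [3, 10, 11, 13, 14, 17, 18, 26, 29, 38, 41, 44, 46, 52, 56, 61, 67, 71, 74]:

lo=0, hi=18, mid=9, arr[mid]=38 -> 38 > 13, search left half
lo=0, hi=8, mid=4, arr[mid]=14 -> 14 > 13, search left half
lo=0, hi=3, mid=1, arr[mid]=10 -> 10 < 13, search right half
lo=2, hi=3, mid=2, arr[mid]=11 -> 11 < 13, search right half
lo=3, hi=3, mid=3, arr[mid]=13 -> Found target at index 3!

Binary search finds 13 at index 3 after 5 comparisons. The search repeatedly halves the search space by comparing with the middle element.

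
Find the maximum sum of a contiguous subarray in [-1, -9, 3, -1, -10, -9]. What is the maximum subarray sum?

Using Kadane's algorithm on [-1, -9, 3, -1, -10, -9]:

Scanning through the array:
Position 1 (value -9): max_ending_here = -9, max_so_far = -1
Position 2 (value 3): max_ending_here = 3, max_so_far = 3
Position 3 (value -1): max_ending_here = 2, max_so_far = 3
Position 4 (value -10): max_ending_here = -8, max_so_far = 3
Position 5 (value -9): max_ending_here = -9, max_so_far = 3

Maximum subarray: [3]
Maximum sum: 3

The maximum subarray is [3] with sum 3. This subarray runs from index 2 to index 2.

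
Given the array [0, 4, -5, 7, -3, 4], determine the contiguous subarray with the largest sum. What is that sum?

Using Kadane's algorithm on [0, 4, -5, 7, -3, 4]:

Scanning through the array:
Position 1 (value 4): max_ending_here = 4, max_so_far = 4
Position 2 (value -5): max_ending_here = -1, max_so_far = 4
Position 3 (value 7): max_ending_here = 7, max_so_far = 7
Position 4 (value -3): max_ending_here = 4, max_so_far = 7
Position 5 (value 4): max_ending_here = 8, max_so_far = 8

Maximum subarray: [7, -3, 4]
Maximum sum: 8

The maximum subarray is [7, -3, 4] with sum 8. This subarray runs from index 3 to index 5.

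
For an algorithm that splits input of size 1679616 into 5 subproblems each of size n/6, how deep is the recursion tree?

For divide and conquer with division factor 6:

Problem sizes at each level:
Level 0: 1679616
Level 1: 279936
Level 2: 46656
Level 3: 7776
Level 4: 1296
Level 5: 216
Level 6: 36
Level 7: 6
Level 8: 1

The root is level 0 and the size-1 base case is level 8 (the tree spans levels 0 through 8, i.e. 9 levels counting the root), so the depth is the number of divisions: log_6(1679616) = 8

The recursion tree depth is log_6(1679616) = 8. At each level, the problem size is divided by 6, so it takes 8 divisions to reduce to a base case of size 1. The algorithm makes 5 recursive calls at each level.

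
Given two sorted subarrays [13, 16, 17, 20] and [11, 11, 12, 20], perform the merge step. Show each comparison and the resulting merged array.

Merging process:

Compare 13 vs 11: take 11 from right. Merged: [11]
Compare 13 vs 11: take 11 from right. Merged: [11, 11]
Compare 13 vs 12: take 12 from right. Merged: [11, 11, 12]
Compare 13 vs 20: take 13 from left. Merged: [11, 11, 12, 13]
Compare 16 vs 20: take 16 from left. Merged: [11, 11, 12, 13, 16]
Compare 17 vs 20: take 17 from left. Merged: [11, 11, 12, 13, 16, 17]
Compare 20 vs 20: take 20 from left. Merged: [11, 11, 12, 13, 16, 17, 20]
Append remaining from right: [20]. Merged: [11, 11, 12, 13, 16, 17, 20, 20]

Final merged array: [11, 11, 12, 13, 16, 17, 20, 20]
Total comparisons: 7

The merged array is [11, 11, 12, 13, 16, 17, 20, 20], requiring 7 comparisons. The merge step runs in O(n) time where n is the total number of elements.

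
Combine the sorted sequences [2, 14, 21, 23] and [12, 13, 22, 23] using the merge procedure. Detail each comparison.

Merging process:

Compare 2 vs 12: take 2 from left. Merged: [2]
Compare 14 vs 12: take 12 from right. Merged: [2, 12]
Compare 14 vs 13: take 13 from right. Merged: [2, 12, 13]
Compare 14 vs 22: take 14 from left. Merged: [2, 12, 13, 14]
Compare 21 vs 22: take 21 from left. Merged: [2, 12, 13, 14, 21]
Compare 23 vs 22: take 22 from right. Merged: [2, 12, 13, 14, 21, 22]
Compare 23 vs 23: take 23 from left. Merged: [2, 12, 13, 14, 21, 22, 23]
Append remaining from right: [23]. Merged: [2, 12, 13, 14, 21, 22, 23, 23]

Final merged array: [2, 12, 13, 14, 21, 22, 23, 23]
Total comparisons: 7

The merged array is [2, 12, 13, 14, 21, 22, 23, 23], requiring 7 comparisons. The merge step runs in O(n) time where n is the total number of elements.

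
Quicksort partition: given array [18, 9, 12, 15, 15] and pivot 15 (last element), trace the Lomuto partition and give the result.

Lomuto partition with pivot = 15:

Initial array: [18, 9, 12, 15, 15]

arr[0]=18 > 15: no swap
arr[1]=9 <= 15: swap with position 0, array becomes [9, 18, 12, 15, 15]
arr[2]=12 <= 15: swap with position 1, array becomes [9, 12, 18, 15, 15]
arr[3]=15 <= 15: swap with position 2, array becomes [9, 12, 15, 18, 15]

Place pivot at position 3: [9, 12, 15, 15, 18]
Pivot position: 3

After partitioning with pivot 15, the array becomes [9, 12, 15, 15, 18]. The pivot is placed at index 3. All elements to the left of the pivot are <= 15, and all elements to the right are > 15.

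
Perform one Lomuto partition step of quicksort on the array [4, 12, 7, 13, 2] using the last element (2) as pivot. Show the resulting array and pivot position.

Lomuto partition with pivot = 2:

Initial array: [4, 12, 7, 13, 2]

arr[0]=4 > 2: no swap
arr[1]=12 > 2: no swap
arr[2]=7 > 2: no swap
arr[3]=13 > 2: no swap

Place pivot at position 0: [2, 12, 7, 13, 4]
Pivot position: 0

After partitioning with pivot 2, the array becomes [2, 12, 7, 13, 4]. The pivot is placed at index 0. All elements to the left of the pivot are <= 2, and all elements to the right are > 2.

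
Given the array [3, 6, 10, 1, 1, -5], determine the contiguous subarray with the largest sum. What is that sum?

Using Kadane's algorithm on [3, 6, 10, 1, 1, -5]:

Scanning through the array:
Position 1 (value 6): max_ending_here = 9, max_so_far = 9
Position 2 (value 10): max_ending_here = 19, max_so_far = 19
Position 3 (value 1): max_ending_here = 20, max_so_far = 20
Position 4 (value 1): max_ending_here = 21, max_so_far = 21
Position 5 (value -5): max_ending_here = 16, max_so_far = 21

Maximum subarray: [3, 6, 10, 1, 1]
Maximum sum: 21

The maximum subarray is [3, 6, 10, 1, 1] with sum 21. This subarray runs from index 0 to index 4.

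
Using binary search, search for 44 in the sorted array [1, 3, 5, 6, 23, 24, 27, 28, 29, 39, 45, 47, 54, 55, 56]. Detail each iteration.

Binary search for 44 in [1, 3, 5, 6, 23, 24, 27, 28, 29, 39, 45, 47, 54, 55, 56]:

lo=0, hi=14, mid=7, arr[mid]=28 -> 28 < 44, search right half
lo=8, hi=14, mid=11, arr[mid]=47 -> 47 > 44, search left half
lo=8, hi=10, mid=9, arr[mid]=39 -> 39 < 44, search right half
lo=10, hi=10, mid=10, arr[mid]=45 -> 45 > 44, search left half
lo=10 > hi=9, target 44 not found

Binary search determines that 44 is not in the array after 4 comparisons. The search space was exhausted without finding the target.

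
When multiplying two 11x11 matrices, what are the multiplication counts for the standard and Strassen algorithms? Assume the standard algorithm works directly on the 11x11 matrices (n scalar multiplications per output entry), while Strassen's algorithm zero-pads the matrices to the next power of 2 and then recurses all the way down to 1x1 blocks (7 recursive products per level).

Matrix multiplication for 11x11 matrices:

Strassen's algorithm requires power-of-2 dimensions. Pad 11x11 to 16x16 (next power of 2).

Standard algorithm: 11^3 = 1331 multiplications
Strassen's algorithm: 7^(log2(16)) = 7^4 = 2401 multiplications
Difference: 1331 - 2401 = -1070 (Strassen uses MORE here due to padding overhead — for small or just-over-power-of-2 n, padding can outweigh the per-level savings)

Standard: 1331 multiplications (11^3). Strassen: 2401 multiplications (7^4, after padding to 16x16). Strassen reduces 8 recursive multiplications to 7 at each level.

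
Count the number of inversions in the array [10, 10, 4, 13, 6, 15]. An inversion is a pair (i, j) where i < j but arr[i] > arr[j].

Finding inversions in [10, 10, 4, 13, 6, 15]:

(0, 2): arr[0]=10 > arr[2]=4
(0, 4): arr[0]=10 > arr[4]=6
(1, 2): arr[1]=10 > arr[2]=4
(1, 4): arr[1]=10 > arr[4]=6
(3, 4): arr[3]=13 > arr[4]=6

Total inversions: 5

The array has 5 inversion(s): (0,2), (0,4), (1,2), (1,4), (3,4). Each pair (i,j) satisfies i < j and arr[i] > arr[j].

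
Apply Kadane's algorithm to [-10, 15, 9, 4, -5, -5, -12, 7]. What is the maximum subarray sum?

Using Kadane's algorithm on [-10, 15, 9, 4, -5, -5, -12, 7]:

Scanning through the array:
Position 1 (value 15): max_ending_here = 15, max_so_far = 15
Position 2 (value 9): max_ending_here = 24, max_so_far = 24
Position 3 (value 4): max_ending_here = 28, max_so_far = 28
Position 4 (value -5): max_ending_here = 23, max_so_far = 28
Position 5 (value -5): max_ending_here = 18, max_so_far = 28
Position 6 (value -12): max_ending_here = 6, max_so_far = 28
Position 7 (value 7): max_ending_here = 13, max_so_far = 28

Maximum subarray: [15, 9, 4]
Maximum sum: 28

The maximum subarray is [15, 9, 4] with sum 28. This subarray runs from index 1 to index 3.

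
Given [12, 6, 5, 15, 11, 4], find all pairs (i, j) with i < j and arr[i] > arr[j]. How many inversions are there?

Finding inversions in [12, 6, 5, 15, 11, 4]:

(0, 1): arr[0]=12 > arr[1]=6
(0, 2): arr[0]=12 > arr[2]=5
(0, 4): arr[0]=12 > arr[4]=11
(0, 5): arr[0]=12 > arr[5]=4
(1, 2): arr[1]=6 > arr[2]=5
(1, 5): arr[1]=6 > arr[5]=4
(2, 5): arr[2]=5 > arr[5]=4
(3, 4): arr[3]=15 > arr[4]=11
(3, 5): arr[3]=15 > arr[5]=4
(4, 5): arr[4]=11 > arr[5]=4

Total inversions: 10

The array has 10 inversion(s): (0,1), (0,2), (0,4), (0,5), (1,2), (1,5), (2,5), (3,4), (3,5), (4,5). Each pair (i,j) satisfies i < j and arr[i] > arr[j].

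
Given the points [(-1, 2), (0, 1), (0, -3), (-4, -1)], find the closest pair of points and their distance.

Computing all pairwise distances among 4 points:

d((-1, 2), (0, 1)) = 1.4142 <-- minimum
d((-1, 2), (0, -3)) = 5.099
d((-1, 2), (-4, -1)) = 4.2426
d((0, 1), (0, -3)) = 4.0
d((0, 1), (-4, -1)) = 4.4721
d((0, -3), (-4, -1)) = 4.4721

Closest pair: (-1, 2) and (0, 1) with distance 1.4142

The closest pair is (-1, 2) and (0, 1) with Euclidean distance 1.4142. For 4 points, brute-force pairwise comparison is shown above. For large n, the divide-and-conquer algorithm (sort by x, recurse on halves, check the dividing strip) achieves O(n log n).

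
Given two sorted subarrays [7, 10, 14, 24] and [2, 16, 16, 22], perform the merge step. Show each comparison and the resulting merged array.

Merging process:

Compare 7 vs 2: take 2 from right. Merged: [2]
Compare 7 vs 16: take 7 from left. Merged: [2, 7]
Compare 10 vs 16: take 10 from left. Merged: [2, 7, 10]
Compare 14 vs 16: take 14 from left. Merged: [2, 7, 10, 14]
Compare 24 vs 16: take 16 from right. Merged: [2, 7, 10, 14, 16]
Compare 24 vs 16: take 16 from right. Merged: [2, 7, 10, 14, 16, 16]
Compare 24 vs 22: take 22 from right. Merged: [2, 7, 10, 14, 16, 16, 22]
Append remaining from left: [24]. Merged: [2, 7, 10, 14, 16, 16, 22, 24]

Final merged array: [2, 7, 10, 14, 16, 16, 22, 24]
Total comparisons: 7

The merged array is [2, 7, 10, 14, 16, 16, 22, 24], requiring 7 comparisons. The merge step runs in O(n) time where n is the total number of elements.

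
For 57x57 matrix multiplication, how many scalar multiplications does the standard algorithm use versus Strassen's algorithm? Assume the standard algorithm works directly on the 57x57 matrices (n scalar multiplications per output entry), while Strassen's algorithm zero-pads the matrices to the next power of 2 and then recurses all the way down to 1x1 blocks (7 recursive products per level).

Matrix multiplication for 57x57 matrices:

Strassen's algorithm requires power-of-2 dimensions. Pad 57x57 to 64x64 (next power of 2).

Standard algorithm: 57^3 = 185193 multiplications
Strassen's algorithm: 7^(log2(64)) = 7^6 = 117649 multiplications
Savings: 185193 - 117649 = 67544 multiplications

Standard: 185193 multiplications (57^3). Strassen: 117649 multiplications (7^6, after padding to 64x64). Strassen reduces 8 recursive multiplications to 7 at each level.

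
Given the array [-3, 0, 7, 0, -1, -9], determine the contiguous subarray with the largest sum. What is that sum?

Using Kadane's algorithm on [-3, 0, 7, 0, -1, -9]:

Scanning through the array:
Position 1 (value 0): max_ending_here = 0, max_so_far = 0
Position 2 (value 7): max_ending_here = 7, max_so_far = 7
Position 3 (value 0): max_ending_here = 7, max_so_far = 7
Position 4 (value -1): max_ending_here = 6, max_so_far = 7
Position 5 (value -9): max_ending_here = -3, max_so_far = 7

Maximum subarray: [0, 7]
Maximum sum: 7

The maximum subarray is [0, 7] with sum 7. This subarray runs from index 1 to index 2.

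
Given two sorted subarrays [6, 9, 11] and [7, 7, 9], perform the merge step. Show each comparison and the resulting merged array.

Merging process:

Compare 6 vs 7: take 6 from left. Merged: [6]
Compare 9 vs 7: take 7 from right. Merged: [6, 7]
Compare 9 vs 7: take 7 from right. Merged: [6, 7, 7]
Compare 9 vs 9: take 9 from left. Merged: [6, 7, 7, 9]
Compare 11 vs 9: take 9 from right. Merged: [6, 7, 7, 9, 9]
Append remaining from left: [11]. Merged: [6, 7, 7, 9, 9, 11]

Final merged array: [6, 7, 7, 9, 9, 11]
Total comparisons: 5

The merged array is [6, 7, 7, 9, 9, 11], requiring 5 comparisons. The merge step runs in O(n) time where n is the total number of elements.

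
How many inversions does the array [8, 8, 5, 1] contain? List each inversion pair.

Finding inversions in [8, 8, 5, 1]:

(0, 2): arr[0]=8 > arr[2]=5
(0, 3): arr[0]=8 > arr[3]=1
(1, 2): arr[1]=8 > arr[2]=5
(1, 3): arr[1]=8 > arr[3]=1
(2, 3): arr[2]=5 > arr[3]=1

Total inversions: 5

The array has 5 inversion(s): (0,2), (0,3), (1,2), (1,3), (2,3). Each pair (i,j) satisfies i < j and arr[i] > arr[j].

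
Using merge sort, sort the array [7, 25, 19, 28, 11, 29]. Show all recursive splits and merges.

Merge sort trace:

Split: [7, 25, 19, 28, 11, 29] -> [7, 25, 19] and [28, 11, 29]
  Split: [7, 25, 19] -> [7] and [25, 19]
    Split: [25, 19] -> [25] and [19]
    Merge: [25] + [19] -> [19, 25]
  Merge: [7] + [19, 25] -> [7, 19, 25]
  Split: [28, 11, 29] -> [28] and [11, 29]
    Split: [11, 29] -> [11] and [29]
    Merge: [11] + [29] -> [11, 29]
  Merge: [28] + [11, 29] -> [11, 28, 29]
Merge: [7, 19, 25] + [11, 28, 29] -> [7, 11, 19, 25, 28, 29]

Final sorted array: [7, 11, 19, 25, 28, 29]

The merge sort proceeds by recursively splitting the array and merging sorted halves.
After all merges, the sorted array is [7, 11, 19, 25, 28, 29].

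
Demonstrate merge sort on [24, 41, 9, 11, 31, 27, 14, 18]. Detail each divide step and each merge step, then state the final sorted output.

Merge sort trace:

Split: [24, 41, 9, 11, 31, 27, 14, 18] -> [24, 41, 9, 11] and [31, 27, 14, 18]
  Split: [24, 41, 9, 11] -> [24, 41] and [9, 11]
    Split: [24, 41] -> [24] and [41]
    Merge: [24] + [41] -> [24, 41]
    Split: [9, 11] -> [9] and [11]
    Merge: [9] + [11] -> [9, 11]
  Merge: [24, 41] + [9, 11] -> [9, 11, 24, 41]
  Split: [31, 27, 14, 18] -> [31, 27] and [14, 18]
    Split: [31, 27] -> [31] and [27]
    Merge: [31] + [27] -> [27, 31]
    Split: [14, 18] -> [14] and [18]
    Merge: [14] + [18] -> [14, 18]
  Merge: [27, 31] + [14, 18] -> [14, 18, 27, 31]
Merge: [9, 11, 24, 41] + [14, 18, 27, 31] -> [9, 11, 14, 18, 24, 27, 31, 41]

Final sorted array: [9, 11, 14, 18, 24, 27, 31, 41]

The merge sort proceeds by recursively splitting the array and merging sorted halves.
After all merges, the sorted array is [9, 11, 14, 18, 24, 27, 31, 41].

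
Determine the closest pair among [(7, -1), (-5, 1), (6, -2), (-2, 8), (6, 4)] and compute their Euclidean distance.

Computing all pairwise distances among 5 points:

d((7, -1), (-5, 1)) = 12.1655
d((7, -1), (6, -2)) = 1.4142 <-- minimum
d((7, -1), (-2, 8)) = 12.7279
d((7, -1), (6, 4)) = 5.099
d((-5, 1), (6, -2)) = 11.4018
d((-5, 1), (-2, 8)) = 7.6158
d((-5, 1), (6, 4)) = 11.4018
d((6, -2), (-2, 8)) = 12.8062
d((6, -2), (6, 4)) = 6.0
d((-2, 8), (6, 4)) = 8.9443

Closest pair: (7, -1) and (6, -2) with distance 1.4142

The closest pair is (7, -1) and (6, -2) with Euclidean distance 1.4142. For 5 points, brute-force pairwise comparison is shown above. For large n, the divide-and-conquer algorithm (sort by x, recurse on halves, check the dividing strip) achieves O(n log n).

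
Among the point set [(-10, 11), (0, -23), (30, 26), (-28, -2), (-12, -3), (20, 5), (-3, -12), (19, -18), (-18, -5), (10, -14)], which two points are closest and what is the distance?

Computing all pairwise distances among 10 points:

d((-10, 11), (0, -23)) = 35.4401
d((-10, 11), (30, 26)) = 42.72
d((-10, 11), (-28, -2)) = 22.2036
d((-10, 11), (-12, -3)) = 14.1421
d((-10, 11), (20, 5)) = 30.5941
d((-10, 11), (-3, -12)) = 24.0416
d((-10, 11), (19, -18)) = 41.0122
d((-10, 11), (-18, -5)) = 17.8885
d((-10, 11), (10, -14)) = 32.0156
d((0, -23), (30, 26)) = 57.4543
d((0, -23), (-28, -2)) = 35.0
d((0, -23), (-12, -3)) = 23.3238
d((0, -23), (20, 5)) = 34.4093
d((0, -23), (-3, -12)) = 11.4018
d((0, -23), (19, -18)) = 19.6469
d((0, -23), (-18, -5)) = 25.4558
d((0, -23), (10, -14)) = 13.4536
d((30, 26), (-28, -2)) = 64.405
d((30, 26), (-12, -3)) = 51.0392
d((30, 26), (20, 5)) = 23.2594
d((30, 26), (-3, -12)) = 50.3289
d((30, 26), (19, -18)) = 45.3542
d((30, 26), (-18, -5)) = 57.1402
d((30, 26), (10, -14)) = 44.7214
d((-28, -2), (-12, -3)) = 16.0312
d((-28, -2), (20, 5)) = 48.5077
d((-28, -2), (-3, -12)) = 26.9258
d((-28, -2), (19, -18)) = 49.6488
d((-28, -2), (-18, -5)) = 10.4403
d((-28, -2), (10, -14)) = 39.8497
d((-12, -3), (20, 5)) = 32.9848
d((-12, -3), (-3, -12)) = 12.7279
d((-12, -3), (19, -18)) = 34.4384
d((-12, -3), (-18, -5)) = 6.3246 <-- minimum
d((-12, -3), (10, -14)) = 24.5967
d((20, 5), (-3, -12)) = 28.6007
d((20, 5), (19, -18)) = 23.0217
d((20, 5), (-18, -5)) = 39.2938
d((20, 5), (10, -14)) = 21.4709
d((-3, -12), (19, -18)) = 22.8035
d((-3, -12), (-18, -5)) = 16.5529
d((-3, -12), (10, -14)) = 13.1529
d((19, -18), (-18, -5)) = 39.2173
d((19, -18), (10, -14)) = 9.8489
d((-18, -5), (10, -14)) = 29.4109

Closest pair: (-12, -3) and (-18, -5) with distance 6.3246

The closest pair is (-12, -3) and (-18, -5) with Euclidean distance 6.3246. For 10 points, brute-force pairwise comparison is shown above. For large n, the divide-and-conquer algorithm (sort by x, recurse on halves, check the dividing strip) achieves O(n log n).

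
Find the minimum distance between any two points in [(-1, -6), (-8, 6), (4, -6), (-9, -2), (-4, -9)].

Computing all pairwise distances among 5 points:

d((-1, -6), (-8, 6)) = 13.8924
d((-1, -6), (4, -6)) = 5.0
d((-1, -6), (-9, -2)) = 8.9443
d((-1, -6), (-4, -9)) = 4.2426 <-- minimum
d((-8, 6), (4, -6)) = 16.9706
d((-8, 6), (-9, -2)) = 8.0623
d((-8, 6), (-4, -9)) = 15.5242
d((4, -6), (-9, -2)) = 13.6015
d((4, -6), (-4, -9)) = 8.544
d((-9, -2), (-4, -9)) = 8.6023

Closest pair: (-1, -6) and (-4, -9) with distance 4.2426

The closest pair is (-1, -6) and (-4, -9) with Euclidean distance 4.2426. For 5 points, brute-force pairwise comparison is shown above. For large n, the divide-and-conquer algorithm (sort by x, recurse on halves, check the dividing strip) achieves O(n log n).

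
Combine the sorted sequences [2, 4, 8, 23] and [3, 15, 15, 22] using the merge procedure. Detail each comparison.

Merging process:

Compare 2 vs 3: take 2 from left. Merged: [2]
Compare 4 vs 3: take 3 from right. Merged: [2, 3]
Compare 4 vs 15: take 4 from left. Merged: [2, 3, 4]
Compare 8 vs 15: take 8 from left. Merged: [2, 3, 4, 8]
Compare 23 vs 15: take 15 from right. Merged: [2, 3, 4, 8, 15]
Compare 23 vs 15: take 15 from right. Merged: [2, 3, 4, 8, 15, 15]
Compare 23 vs 22: take 22 from right. Merged: [2, 3, 4, 8, 15, 15, 22]
Append remaining from left: [23]. Merged: [2, 3, 4, 8, 15, 15, 22, 23]

Final merged array: [2, 3, 4, 8, 15, 15, 22, 23]
Total comparisons: 7

The merged array is [2, 3, 4, 8, 15, 15, 22, 23], requiring 7 comparisons. The merge step runs in O(n) time where n is the total number of elements.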